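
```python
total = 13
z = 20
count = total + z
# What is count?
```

Trace:
`total = 13` → total = 13
`z = 20` → z = 20
`count = total + z` → count = 33
So count = 33

Answer: 33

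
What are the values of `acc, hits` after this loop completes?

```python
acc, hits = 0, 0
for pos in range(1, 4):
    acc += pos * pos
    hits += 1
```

Sum of squares and count
`acc, hits` takes the values: (0, 0) → (1, 0) → (1, 1) → (5, 1) → (5, 2) → (14, 2) → (14, 3)

Answer: 14, 3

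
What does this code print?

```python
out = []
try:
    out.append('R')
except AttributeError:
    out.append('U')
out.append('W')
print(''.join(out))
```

Execution trace: 'R' (try body, no exception) → 'W' (after the try/except). Output: RW

Answer: RW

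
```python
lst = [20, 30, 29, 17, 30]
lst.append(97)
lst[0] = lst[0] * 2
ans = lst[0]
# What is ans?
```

Trace:
`lst = [20, 30, 29, 17, 30]` → lst = [20, 30, 29, 17, 30]
`lst.append(97)` → lst = [20, 30, 29, 17, 30, 97]
`lst[0] = lst[0] * 2` → lst = [40, 30, 29, 17, 30, 97]
`ans = lst[0]` → ans = 40
So ans = 40

Answer: 40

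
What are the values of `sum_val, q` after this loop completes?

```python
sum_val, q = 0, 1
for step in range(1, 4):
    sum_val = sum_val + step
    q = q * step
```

Sum and factorial of 1 to 3
`sum_val, q` takes the values: (0, 1) → (1, 1) → (3, 1) → (3, 2) → (6, 2) → (6, 6)

Answer: 6, 6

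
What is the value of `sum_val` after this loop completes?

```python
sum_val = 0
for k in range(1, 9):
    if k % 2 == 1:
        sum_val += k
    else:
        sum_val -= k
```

Add odd, subtract even
`sum_val` takes the values: 0 → 1 → -1 → 2 → -2 → 3 → -3 → 4 → -4

Answer: -4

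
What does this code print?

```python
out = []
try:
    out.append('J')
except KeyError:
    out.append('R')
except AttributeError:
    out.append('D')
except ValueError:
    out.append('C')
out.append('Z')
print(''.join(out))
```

Execution trace: 'J' (try body, no exception) → 'Z' (after the try/except). Output: JZ

Answer: JZ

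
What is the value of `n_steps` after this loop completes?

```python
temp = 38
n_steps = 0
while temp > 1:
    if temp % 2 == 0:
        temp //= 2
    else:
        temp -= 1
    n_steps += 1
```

Steps to reduce 38 to 1
`n_steps` takes the values: 0 → 1 → 2 → 3 → 4 → 5 → 6 → 7

Answer: 7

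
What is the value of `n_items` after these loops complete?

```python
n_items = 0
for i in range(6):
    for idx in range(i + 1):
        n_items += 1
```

Triangle: 1 + 2 + ... + 6
`n_items` takes the values: 0 → 1 → 2 → 3 → 4 → 5 → 6 → 7 → 8 → 9 → 10 → 11 → 12 → 13 → 14 → 15 → 16 → 17 → 18 → 19 → 20 → 21

Answer: 21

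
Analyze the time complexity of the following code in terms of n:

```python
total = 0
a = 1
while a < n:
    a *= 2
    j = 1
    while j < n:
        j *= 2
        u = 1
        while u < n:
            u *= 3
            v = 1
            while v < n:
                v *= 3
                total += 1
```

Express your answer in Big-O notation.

Each loop level contributes: log n × log n × log n × log n. Multiplying the contributions gives O(log^4 n).

Answer: O(log^4 n)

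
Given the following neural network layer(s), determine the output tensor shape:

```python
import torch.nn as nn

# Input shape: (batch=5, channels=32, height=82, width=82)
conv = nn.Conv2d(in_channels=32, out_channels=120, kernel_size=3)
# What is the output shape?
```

Input: (5, 32, 82, 82) -> Output: (5, 120, 80, 80)

Answer: (5, 120, 80, 80)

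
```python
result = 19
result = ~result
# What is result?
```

Trace:
`result = 19` → result = 19
`result = ~result` → result = -20
So result = -20

Answer: -20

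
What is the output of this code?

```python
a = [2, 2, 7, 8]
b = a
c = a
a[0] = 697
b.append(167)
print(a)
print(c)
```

Key concept: multiple aliases.
Step by step:
`a = [2, 2, 7, 8]` → a = [2, 2, 7, 8]
`b = a` → b = [2, 2, 7, 8] (same object as a)
`c = a` → c = [2, 2, 7, 8] (same object as a, b)
`a[0] = 697` → a = [697, 2, 7, 8] (same object as b, c); b = [697, 2, 7, 8] (same object as a, c); c = [697, 2, 7, 8] (same object as a, b)
`b.append(167)` → a = [697, 2, 7, 8, 167] (same object as b, c); b = [697, 2, 7, 8, 167] (same object as a, c); c = [697, 2, 7, 8, 167] (same object as a, b)
`print(a)` → prints [697, 2, 7, 8, 167]
`print(c)` → prints [697, 2, 7, 8, 167]

Answer:
[697, 2, 7, 8, 167]
[697, 2, 7, 8, 167]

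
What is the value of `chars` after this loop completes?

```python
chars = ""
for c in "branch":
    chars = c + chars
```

Reverse 'branch'
`chars` takes the values: "" → "b" → "rb" → "arb" → "narb" → "cnarb" → "hcnarb"

Answer: "hcnarb"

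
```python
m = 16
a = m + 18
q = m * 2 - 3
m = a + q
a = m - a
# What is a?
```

Trace:
`m = 16` → m = 16
`a = m + 18` → a = 34
`q = m * 2 - 3` → q = 29
`m = a + q` → m = 63
`a = m - a` → a = 29
So a = 29

Answer: 29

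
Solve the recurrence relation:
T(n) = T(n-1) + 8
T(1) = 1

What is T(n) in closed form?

Unrolling: T(n) = T(1) + 8·(n-1) = 1 + 8(n-1) = 8n - 7.

Answer: T(n) = 8n - 7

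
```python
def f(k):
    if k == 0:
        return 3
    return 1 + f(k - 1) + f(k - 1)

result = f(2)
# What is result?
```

f(k) = 1 + 2·f(k-1), f(0)=3. Closed form: (3+1)·2^2 - 1 = 15.

Answer: 15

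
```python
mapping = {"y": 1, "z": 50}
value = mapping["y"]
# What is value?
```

Trace:
`mapping = {"y": 1, "z": 50}` → mapping = {'y': 1, 'z': 50}
`value = mapping["y"]` → value = 1
So value = 1

Answer: 1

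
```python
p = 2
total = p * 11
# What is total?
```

Trace:
`p = 2` → p = 2
`total = p * 11` → total = 22
So total = 22

Answer: 22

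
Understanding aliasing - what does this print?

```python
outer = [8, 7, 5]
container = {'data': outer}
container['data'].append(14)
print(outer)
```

Key concept: dict holds reference to list.
Step by step:
`outer = [8, 7, 5]` → outer = [8, 7, 5]
`container = {'data': outer}` → container = {'data': [8, 7, 5]}
`container['data'].append(14)` → outer = [8, 7, 5, 14]; container = {'data': [8, 7, 5, 14]}
`print(outer)` → prints [8, 7, 5, 14]

Answer: [8, 7, 5, 14]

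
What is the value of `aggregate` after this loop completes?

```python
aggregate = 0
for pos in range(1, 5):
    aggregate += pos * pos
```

Sum of squares 1² to 4² = 30
`aggregate` takes the values: 0 → 1 → 5 → 14 → 30

Answer: 30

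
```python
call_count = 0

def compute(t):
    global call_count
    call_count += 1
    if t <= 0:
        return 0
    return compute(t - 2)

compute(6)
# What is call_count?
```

Linear recursion stepping by 2: 4 calls from t=6 down to ≤0.

Answer: 4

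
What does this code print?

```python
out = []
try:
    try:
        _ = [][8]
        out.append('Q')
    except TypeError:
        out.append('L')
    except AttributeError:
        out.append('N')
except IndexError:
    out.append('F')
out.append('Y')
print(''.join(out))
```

Execution trace: 'F' (outer except IndexError) → 'Y' (after the try/except). Output: FY

Answer: FY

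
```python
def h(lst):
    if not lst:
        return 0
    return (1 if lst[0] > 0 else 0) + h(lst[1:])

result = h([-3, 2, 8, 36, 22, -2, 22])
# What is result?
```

Count of positive elements in [-3, 2, 8, 36, 22, -2, 22] = 5

Answer: 5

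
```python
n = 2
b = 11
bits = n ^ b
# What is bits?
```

Trace:
`n = 2` → n = 2
`b = 11` → b = 11
`bits = n ^ b` → bits = 9
So bits = 9

Answer: 9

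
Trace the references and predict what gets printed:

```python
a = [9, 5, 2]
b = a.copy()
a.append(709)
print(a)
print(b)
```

Key concept: list.copy() creates independent copy.
Step by step:
`a = [9, 5, 2]` → a = [9, 5, 2]
`b = a.copy()` → b = [9, 5, 2]
`a.append(709)` → a = [9, 5, 2, 709]
`print(a)` → prints [9, 5, 2, 709]
`print(b)` → prints [9, 5, 2]

Answer:
[9, 5, 2, 709]
[9, 5, 2]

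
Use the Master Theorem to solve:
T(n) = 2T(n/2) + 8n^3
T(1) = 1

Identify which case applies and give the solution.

a=2, b=2, f(n)=8n^3. log_2(2) = 1. Since c=3 > 1 and the regularity condition holds (2(n/2)^3 = (2/2^3)n^3 with 2/2^3 < 1), Case 3 applies: T(n) = Θ(f(n)) = O(n^3).

Answer: O(n^3) - Case 3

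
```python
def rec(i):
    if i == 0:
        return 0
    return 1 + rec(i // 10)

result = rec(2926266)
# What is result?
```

Count of digits of 2926266: 7

Answer: 7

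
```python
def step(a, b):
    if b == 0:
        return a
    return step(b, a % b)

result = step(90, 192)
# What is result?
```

step(90, 192) -> step(192, 90) -> step(90, 12) -> step(12, 6) -> step(6, 0) -> 6

Answer: 6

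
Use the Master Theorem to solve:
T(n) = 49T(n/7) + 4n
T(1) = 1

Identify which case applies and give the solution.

a=49, b=7, f(n)=4n. log_7(49) = 2. Since c=1 < 2, Case 1 applies: T(n) = Θ(n^log_b(a)) = O(n^2).

Answer: O(n^2) - Case 1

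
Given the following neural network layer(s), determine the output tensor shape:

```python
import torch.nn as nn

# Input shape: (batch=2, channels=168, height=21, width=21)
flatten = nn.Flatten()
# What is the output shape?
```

Input: (2, 168, 21, 21) -> Output: (2, 74088)

Answer: (2, 74088)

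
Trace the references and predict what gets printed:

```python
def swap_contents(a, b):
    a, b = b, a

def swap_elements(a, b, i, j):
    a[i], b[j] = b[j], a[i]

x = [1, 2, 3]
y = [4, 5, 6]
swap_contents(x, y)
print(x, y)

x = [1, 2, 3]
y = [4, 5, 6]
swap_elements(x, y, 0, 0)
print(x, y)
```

Key concept: parameter rebinding vs mutation.
Step by step:
`x = [1, 2, 3]` → x = [1, 2, 3]
`y = [4, 5, 6]` → y = [4, 5, 6]
`swap_contents(x, y)` → no visible change to tracked variables
`print(x, y)` → prints [1, 2, 3] [4, 5, 6]
`x = [1, 2, 3]` → x = [1, 2, 3]
`y = [4, 5, 6]` → y = [4, 5, 6]
`swap_elements(x, y, 0, 0)` → x = [4, 2, 3]; y = [1, 5, 6]
`print(x, y)` → prints [4, 2, 3] [1, 5, 6]

Answer:
[1, 2, 3] [4, 5, 6]
[4, 2, 3] [1, 5, 6]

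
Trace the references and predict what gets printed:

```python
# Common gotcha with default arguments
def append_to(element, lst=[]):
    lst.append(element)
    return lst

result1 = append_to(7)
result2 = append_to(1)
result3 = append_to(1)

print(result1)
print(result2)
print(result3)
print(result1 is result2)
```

Key concept: mutable default argument gotcha.
Step by step:
`result1 = append_to(7)` → result1 = [7]
`result2 = append_to(1)` → result1 = [7, 1] (same object as result2); result2 = [7, 1] (same object as result1)
`result3 = append_to(1)` → result1 = [7, 1, 1] (same object as result2, result3); result2 = [7, 1, 1] (same object as result1, result3); result3 = [7, 1, 1] (same object as result1, result2)
`print(result1)` → prints [7, 1, 1]
`print(result2)` → prints [7, 1, 1]
`print(result3)` → prints [7, 1, 1]
`print(result1 is result2)` → prints True

Answer:
[7, 1, 1]
[7, 1, 1]
[7, 1, 1]
True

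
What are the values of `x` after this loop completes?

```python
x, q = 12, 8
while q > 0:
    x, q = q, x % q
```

GCD of 12 and 8
`x` takes the values: 12 → 8 → 4

Answer: 4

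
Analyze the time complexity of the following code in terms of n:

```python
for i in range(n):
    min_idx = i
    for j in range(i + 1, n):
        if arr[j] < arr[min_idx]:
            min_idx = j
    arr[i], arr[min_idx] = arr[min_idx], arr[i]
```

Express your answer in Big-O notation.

This is Selection sort. Time complexity: O(n²).

Answer: O(n²)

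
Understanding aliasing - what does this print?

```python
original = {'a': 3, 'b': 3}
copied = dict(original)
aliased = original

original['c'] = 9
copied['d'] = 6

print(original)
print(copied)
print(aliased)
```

Key concept: dict() creates copy, assignment creates alias.
Step by step:
`original = {'a': 3, 'b': 3}` → original = {'a': 3, 'b': 3}
`copied = dict(original)` → copied = {'a': 3, 'b': 3}
`aliased = original` → aliased = {'a': 3, 'b': 3} (same object as original)
`original['c'] = 9` → original = {'a': 3, 'b': 3, 'c': 9} (same object as aliased); aliased = {'a': 3, 'b': 3, 'c': 9} (same object as original)
`copied['d'] = 6` → copied = {'a': 3, 'b': 3, 'd': 6}
`print(original)` → prints {'a': 3, 'b': 3, 'c': 9}
`print(copied)` → prints {'a': 3, 'b': 3, 'd': 6}
`print(aliased)` → prints {'a': 3, 'b': 3, 'c': 9}

Answer:
{'a': 3, 'b': 3, 'c': 9}
{'a': 3, 'b': 3, 'd': 6}
{'a': 3, 'b': 3, 'c': 9}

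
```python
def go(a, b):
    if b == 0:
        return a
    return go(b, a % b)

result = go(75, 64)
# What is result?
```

go(75, 64) -> go(64, 11) -> go(11, 9) -> go(9, 2) -> go(2, 1) -> go(1, 0) -> 1

Answer: 1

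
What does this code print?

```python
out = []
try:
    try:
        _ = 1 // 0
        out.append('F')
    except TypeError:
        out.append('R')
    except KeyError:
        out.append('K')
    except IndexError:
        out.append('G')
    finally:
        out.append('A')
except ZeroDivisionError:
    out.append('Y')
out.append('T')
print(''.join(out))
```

Execution trace: 'A' (inner finally) → 'Y' (outer except ZeroDivisionError) → 'T' (after the try/except). Output: AYT

Answer: AYT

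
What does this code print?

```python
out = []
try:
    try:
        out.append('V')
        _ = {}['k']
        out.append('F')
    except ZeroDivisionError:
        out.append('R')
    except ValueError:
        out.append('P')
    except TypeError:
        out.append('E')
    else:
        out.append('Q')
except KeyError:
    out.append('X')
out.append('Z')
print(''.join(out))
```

Execution trace: 'V' (try body) → 'X' (outer except KeyError) → 'Z' (after the try/except). Output: VXZ

Answer: VXZ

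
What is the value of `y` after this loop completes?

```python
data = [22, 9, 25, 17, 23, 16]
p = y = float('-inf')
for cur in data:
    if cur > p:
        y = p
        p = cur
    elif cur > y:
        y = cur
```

Second largest (with repeats) in [22, 9, 25, 17, 23, 16]
`y` takes the values: -inf → 9 → 22 → 23

Answer: 23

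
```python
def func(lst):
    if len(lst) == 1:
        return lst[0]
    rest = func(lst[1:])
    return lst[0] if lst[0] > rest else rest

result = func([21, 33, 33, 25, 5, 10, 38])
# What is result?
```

Recursive max over [21, 33, 33, 25, 5, 10, 38] = 38

Answer: 38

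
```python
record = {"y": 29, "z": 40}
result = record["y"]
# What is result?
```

Trace:
`record = {"y": 29, "z": 40}` → record = {'y': 29, 'z': 40}
`result = record["y"]` → result = 29
So result = 29

Answer: 29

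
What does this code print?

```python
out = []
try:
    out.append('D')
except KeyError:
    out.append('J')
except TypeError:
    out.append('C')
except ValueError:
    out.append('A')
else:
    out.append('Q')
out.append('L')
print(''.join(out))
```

Execution trace: 'D' (try body, no exception) → 'Q' (else) → 'L' (after the try/except). Output: DQL

Answer: DQL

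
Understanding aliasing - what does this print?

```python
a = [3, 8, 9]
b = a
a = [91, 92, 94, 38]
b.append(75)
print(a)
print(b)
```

Key concept: rebinding vs mutation: a is rebound to a new list, b still points at the original.
Step by step:
`a = [3, 8, 9]` → a = [3, 8, 9]
`b = a` → b = [3, 8, 9] (same object as a)
`a = [91, 92, 94, 38]` → a = [91, 92, 94, 38]
`b.append(75)` → b = [3, 8, 9, 75]
`print(a)` → prints [91, 92, 94, 38]
`print(b)` → prints [3, 8, 9, 75]

Answer:
[91, 92, 94, 38]
[3, 8, 9, 75]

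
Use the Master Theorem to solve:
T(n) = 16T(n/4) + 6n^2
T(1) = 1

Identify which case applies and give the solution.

a=16, b=4, f(n)=6n^2. log_4(16) = 2. Since c=2 = 2, Case 2 applies: T(n) = Θ(n^log_b(a) · log n) = O(n^2 log n).

Answer: O(n^2 log n) - Case 2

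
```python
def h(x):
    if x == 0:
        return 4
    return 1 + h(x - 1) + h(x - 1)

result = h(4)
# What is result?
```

h(x) = 1 + 2·h(x-1), h(0)=4. Closed form: (4+1)·2^4 - 1 = 79.

Answer: 79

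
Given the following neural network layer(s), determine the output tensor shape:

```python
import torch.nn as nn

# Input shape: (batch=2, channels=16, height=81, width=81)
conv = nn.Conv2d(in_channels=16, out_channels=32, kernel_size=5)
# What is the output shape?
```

Input: (2, 16, 81, 81) -> Output: (2, 32, 77, 77)

Answer: (2, 32, 77, 77)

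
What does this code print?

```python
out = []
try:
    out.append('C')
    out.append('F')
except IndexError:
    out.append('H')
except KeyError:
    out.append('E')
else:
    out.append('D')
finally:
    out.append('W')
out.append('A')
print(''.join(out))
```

Execution trace: 'C' (try body) → 'F' (try body, no exception) → 'D' (else) → 'W' (finally) → 'A' (after the try/except). Output: CFDWA

Answer: CFDWA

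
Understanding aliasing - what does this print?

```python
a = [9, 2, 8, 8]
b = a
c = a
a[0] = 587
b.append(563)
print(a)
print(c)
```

Key concept: multiple aliases.
Step by step:
`a = [9, 2, 8, 8]` → a = [9, 2, 8, 8]
`b = a` → b = [9, 2, 8, 8] (same object as a)
`c = a` → c = [9, 2, 8, 8] (same object as a, b)
`a[0] = 587` → a = [587, 2, 8, 8] (same object as b, c); b = [587, 2, 8, 8] (same object as a, c); c = [587, 2, 8, 8] (same object as a, b)
`b.append(563)` → a = [587, 2, 8, 8, 563] (same object as b, c); b = [587, 2, 8, 8, 563] (same object as a, c); c = [587, 2, 8, 8, 563] (same object as a, b)
`print(a)` → prints [587, 2, 8, 8, 563]
`print(c)` → prints [587, 2, 8, 8, 563]

Answer:
[587, 2, 8, 8, 563]
[587, 2, 8, 8, 563]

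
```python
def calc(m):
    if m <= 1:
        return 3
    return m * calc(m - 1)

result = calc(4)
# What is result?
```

calc(4) = 4 * 3 * 2 * 3 = 72

Answer: 72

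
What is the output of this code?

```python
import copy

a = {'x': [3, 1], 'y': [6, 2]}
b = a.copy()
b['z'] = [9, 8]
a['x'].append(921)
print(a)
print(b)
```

Key concept: shallow copy of dict with mutable values.
Step by step:
`a = {'x': [3, 1], 'y': [6, 2]}` → a = {'x': [3, 1], 'y': [6, 2]}
`b = a.copy()` → b = {'x': [3, 1], 'y': [6, 2]}
`b['z'] = [9, 8]` → b = {'x': [3, 1], 'y': [6, 2], 'z': [9, 8]}
`a['x'].append(921)` → a = {'x': [3, 1, 921], 'y': [6, 2]}; b = {'x': [3, 1, 921], 'y': [6, 2], 'z': [9, 8]}
`print(a)` → prints {'x': [3, 1, 921], 'y': [6, 2]}
`print(b)` → prints {'x': [3, 1, 921], 'y': [6, 2], 'z': [9, 8]}

Answer:
{'x': [3, 1, 921], 'y': [6, 2]}
{'x': [3, 1, 921], 'y': [6, 2], 'z': [9, 8]}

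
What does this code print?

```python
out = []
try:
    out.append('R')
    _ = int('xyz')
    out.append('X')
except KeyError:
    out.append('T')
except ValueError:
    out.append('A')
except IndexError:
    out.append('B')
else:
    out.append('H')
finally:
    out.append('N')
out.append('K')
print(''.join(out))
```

Execution trace: 'R' (try body) → 'A' (except ValueError) → 'N' (finally) → 'K' (after the try/except). Output: RANK

Answer: RANK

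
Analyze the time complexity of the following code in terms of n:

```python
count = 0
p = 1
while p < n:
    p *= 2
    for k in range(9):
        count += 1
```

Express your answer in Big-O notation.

Each loop level contributes: log n × 1. Multiplying the contributions gives O(log n).

Answer: O(log n)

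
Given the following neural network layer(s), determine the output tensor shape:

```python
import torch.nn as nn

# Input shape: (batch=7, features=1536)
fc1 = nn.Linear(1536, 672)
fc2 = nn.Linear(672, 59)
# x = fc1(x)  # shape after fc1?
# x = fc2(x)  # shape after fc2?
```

Input: (7, 1536) -> after fc1: (7, 672) -> Output: (7, 59)

Answer: (7, 59)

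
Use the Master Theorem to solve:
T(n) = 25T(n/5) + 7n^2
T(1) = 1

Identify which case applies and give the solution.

a=25, b=5, f(n)=7n^2. log_5(25) = 2. Since c=2 = 2, Case 2 applies: T(n) = Θ(n^log_b(a) · log n) = O(n^2 log n).

Answer: O(n^2 log n) - Case 2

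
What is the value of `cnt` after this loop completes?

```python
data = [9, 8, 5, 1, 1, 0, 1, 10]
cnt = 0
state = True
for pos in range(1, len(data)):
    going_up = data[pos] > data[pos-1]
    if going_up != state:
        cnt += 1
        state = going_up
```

Count direction changes in [9, 8, 5, 1, 1, 0, 1, 10]
`cnt` takes the values: 0 → 1 → 2

Answer: 2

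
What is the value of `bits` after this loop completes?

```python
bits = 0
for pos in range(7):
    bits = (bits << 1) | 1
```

Build 7 consecutive 1-bits: 0b1111111
`bits` takes the values: 0 → 1 → 3 → 7 → 15 → 31 → 63 → 127

Answer: 127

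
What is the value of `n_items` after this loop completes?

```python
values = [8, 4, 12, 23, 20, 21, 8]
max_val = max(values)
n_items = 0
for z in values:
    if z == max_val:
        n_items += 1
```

Count of max value 23 in [8, 4, 12, 23, 20, 21, 8]
`n_items` takes the values: 0 → 1

Answer: 1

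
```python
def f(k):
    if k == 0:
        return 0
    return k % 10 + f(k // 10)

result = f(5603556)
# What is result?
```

Sum of digits of 5603556: 6 + 5 + 5 + 3 + 0 + 6 + 5 = 30

Answer: 30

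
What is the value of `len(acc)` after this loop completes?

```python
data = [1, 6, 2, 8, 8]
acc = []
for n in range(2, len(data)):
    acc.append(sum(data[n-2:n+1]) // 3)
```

Number of 3-element averages
`acc` takes the values: [] → [3] → [3, 5] → [3, 5, 6]
So `len(acc)` = 3

Answer: 3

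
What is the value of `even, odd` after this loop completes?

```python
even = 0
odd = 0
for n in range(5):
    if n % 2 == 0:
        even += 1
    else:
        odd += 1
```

Count evens and odds in range(5)
`even, odd` takes the values: (0, 0) → (1, 0) → (1, 1) → (2, 1) → (2, 2) → (3, 2)

Answer: 3, 2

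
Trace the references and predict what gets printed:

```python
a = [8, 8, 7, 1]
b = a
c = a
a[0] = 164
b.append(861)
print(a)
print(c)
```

Key concept: multiple aliases.
Step by step:
`a = [8, 8, 7, 1]` → a = [8, 8, 7, 1]
`b = a` → b = [8, 8, 7, 1] (same object as a)
`c = a` → c = [8, 8, 7, 1] (same object as a, b)
`a[0] = 164` → a = [164, 8, 7, 1] (same object as b, c); b = [164, 8, 7, 1] (same object as a, c); c = [164, 8, 7, 1] (same object as a, b)
`b.append(861)` → a = [164, 8, 7, 1, 861] (same object as b, c); b = [164, 8, 7, 1, 861] (same object as a, c); c = [164, 8, 7, 1, 861] (same object as a, b)
`print(a)` → prints [164, 8, 7, 1, 861]
`print(c)` → prints [164, 8, 7, 1, 861]

Answer:
[164, 8, 7, 1, 861]
[164, 8, 7, 1, 861]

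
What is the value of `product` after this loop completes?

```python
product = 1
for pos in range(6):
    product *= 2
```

2^6 = 64
`product` takes the values: 1 → 2 → 4 → 8 → 16 → 32 → 64

Answer: 64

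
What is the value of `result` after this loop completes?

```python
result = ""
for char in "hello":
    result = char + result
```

Reverse 'hello'
`result` takes the values: "" → "h" → "eh" → "leh" → "lleh" → "olleh"

Answer: "olleh"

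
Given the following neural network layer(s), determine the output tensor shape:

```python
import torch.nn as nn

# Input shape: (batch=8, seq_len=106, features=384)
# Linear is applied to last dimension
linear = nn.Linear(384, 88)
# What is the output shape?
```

Input: (8, 106, 384) -> Output: (8, 106, 88)

Answer: (8, 106, 88)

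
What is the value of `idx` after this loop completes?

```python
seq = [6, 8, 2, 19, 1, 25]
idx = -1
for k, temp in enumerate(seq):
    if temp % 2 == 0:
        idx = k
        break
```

First even number index in [6, 8, 2, 19, 1, 25]
`idx` takes the values: -1 → 0

Answer: 0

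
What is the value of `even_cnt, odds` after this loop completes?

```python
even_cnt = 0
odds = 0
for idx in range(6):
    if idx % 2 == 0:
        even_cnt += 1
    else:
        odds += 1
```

Count evens and odds in range(6)
`even_cnt, odds` takes the values: (0, 0) → (1, 0) → (1, 1) → (2, 1) → (2, 2) → (3, 2) → (3, 3)

Answer: 3, 3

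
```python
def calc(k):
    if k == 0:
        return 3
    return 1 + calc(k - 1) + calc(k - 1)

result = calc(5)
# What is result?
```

calc(k) = 1 + 2·calc(k-1), calc(0)=3. Closed form: (3+1)·2^5 - 1 = 127.

Answer: 127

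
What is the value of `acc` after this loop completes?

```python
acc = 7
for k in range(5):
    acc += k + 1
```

Start at 7, add 1 to 5 = 22
`acc` takes the values: 7 → 8 → 10 → 13 → 17 → 22

Answer: 22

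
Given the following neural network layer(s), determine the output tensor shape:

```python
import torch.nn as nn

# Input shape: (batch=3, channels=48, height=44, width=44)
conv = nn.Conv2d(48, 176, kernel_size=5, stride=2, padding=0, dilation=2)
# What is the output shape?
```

Input: (3, 48, 44, 44) -> Output: (3, 176, 18, 18)

Answer: (3, 176, 18, 18)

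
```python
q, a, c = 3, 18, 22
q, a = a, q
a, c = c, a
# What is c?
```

Trace:
`q, a, c = 3, 18, 22` → q = 3; a = 18; c = 22
`q, a = a, q` → q = 18; a = 3
`a, c = c, a` → a = 22; c = 3
So c = 3

Answer: 3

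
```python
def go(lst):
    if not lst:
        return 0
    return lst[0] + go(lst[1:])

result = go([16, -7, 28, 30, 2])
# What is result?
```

16 + (-7) + 28 + 30 + 2 + 0 = 69

Answer: 69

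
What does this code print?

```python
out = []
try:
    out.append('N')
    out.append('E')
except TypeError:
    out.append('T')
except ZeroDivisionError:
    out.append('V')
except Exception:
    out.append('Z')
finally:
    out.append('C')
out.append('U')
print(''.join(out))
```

Execution trace: 'N' (try body) → 'E' (try body, no exception) → 'C' (finally) → 'U' (after the try/except). Output: NECU

Answer: NECU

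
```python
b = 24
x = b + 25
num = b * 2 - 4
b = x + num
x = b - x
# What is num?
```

Trace:
`b = 24` → b = 24
`x = b + 25` → x = 49
`num = b * 2 - 4` → num = 44
`b = x + num` → b = 93
`x = b - x` → x = 44
So num = 44

Answer: 44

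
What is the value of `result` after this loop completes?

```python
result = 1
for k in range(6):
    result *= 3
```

3^6 = 729
`result` takes the values: 1 → 3 → 9 → 27 → 81 → 243 → 729

Answer: 729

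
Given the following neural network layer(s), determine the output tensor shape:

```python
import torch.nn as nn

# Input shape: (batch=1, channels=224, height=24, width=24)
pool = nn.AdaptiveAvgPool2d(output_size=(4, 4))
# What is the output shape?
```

Input: (1, 224, 24, 24) -> Output: (1, 224, 4, 4)

Answer: (1, 224, 4, 4)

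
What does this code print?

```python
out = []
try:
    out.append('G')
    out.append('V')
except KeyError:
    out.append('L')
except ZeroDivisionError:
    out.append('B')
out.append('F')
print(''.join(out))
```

Execution trace: 'G' (try body) → 'V' (try body, no exception) → 'F' (after the try/except). Output: GVF

Answer: GVF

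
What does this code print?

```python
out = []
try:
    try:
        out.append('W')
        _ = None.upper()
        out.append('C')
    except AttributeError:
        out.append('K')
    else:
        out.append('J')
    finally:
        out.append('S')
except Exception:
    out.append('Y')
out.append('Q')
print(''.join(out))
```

Execution trace: 'W' (inner try body) → 'K' (inner except AttributeError) → 'S' (inner finally) → 'Q' (after the try/except). Output: WKSQ

Answer: WKSQ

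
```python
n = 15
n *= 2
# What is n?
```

Trace:
`n = 15` → n = 15
`n *= 2` → n = 30
So n = 30

Answer: 30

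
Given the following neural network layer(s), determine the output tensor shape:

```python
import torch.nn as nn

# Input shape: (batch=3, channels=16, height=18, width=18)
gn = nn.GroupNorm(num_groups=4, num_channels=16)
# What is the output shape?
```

Input: (3, 16, 18, 18) -> Output: (3, 16, 18, 18)

Answer: (3, 16, 18, 18)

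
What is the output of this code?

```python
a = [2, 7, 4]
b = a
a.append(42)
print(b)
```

Key concept: basic list aliasing.
Step by step:
`a = [2, 7, 4]` → a = [2, 7, 4]
`b = a` → b = [2, 7, 4] (same object as a)
`a.append(42)` → a = [2, 7, 4, 42] (same object as b); b = [2, 7, 4, 42] (same object as a)
`print(b)` → prints [2, 7, 4, 42]

Answer: [2, 7, 4, 42]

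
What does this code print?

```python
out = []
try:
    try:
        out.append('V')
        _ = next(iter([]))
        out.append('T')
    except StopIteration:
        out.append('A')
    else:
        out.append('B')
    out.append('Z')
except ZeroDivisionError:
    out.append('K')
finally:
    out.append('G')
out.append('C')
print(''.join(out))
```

Execution trace: 'V' (inner try body) → 'A' (inner except StopIteration) → 'Z' (try body, no exception) → 'G' (finally) → 'C' (after the try/except). Output: VAZGC

Answer: VAZGC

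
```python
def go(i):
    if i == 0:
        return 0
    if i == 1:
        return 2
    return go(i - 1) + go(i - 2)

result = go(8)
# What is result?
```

Build up from base cases: go(0)=0, go(1)=2, go(2)=2, go(3)=4, go(4)=6, go(5)=10, go(6)=16, ..., go(8)=42

Answer: 42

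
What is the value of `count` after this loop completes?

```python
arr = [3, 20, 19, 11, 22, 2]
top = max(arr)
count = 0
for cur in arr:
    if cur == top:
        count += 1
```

Count of max value 22 in [3, 20, 19, 11, 22, 2]
`count` takes the values: 0 → 1

Answer: 1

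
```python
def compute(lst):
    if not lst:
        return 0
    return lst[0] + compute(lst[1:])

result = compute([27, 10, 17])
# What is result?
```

27 + 10 + 17 + 0 = 54

Answer: 54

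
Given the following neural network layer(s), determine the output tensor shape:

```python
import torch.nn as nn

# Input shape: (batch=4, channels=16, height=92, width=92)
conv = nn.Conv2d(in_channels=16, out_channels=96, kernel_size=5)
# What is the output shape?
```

Input: (4, 16, 92, 92) -> Output: (4, 96, 88, 88)

Answer: (4, 96, 88, 88)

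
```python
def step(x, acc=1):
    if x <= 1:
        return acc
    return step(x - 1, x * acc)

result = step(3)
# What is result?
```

Accumulator trace (n, acc): (3, 1) -> (2, 3) -> (1, 6) -> return 6

Answer: 6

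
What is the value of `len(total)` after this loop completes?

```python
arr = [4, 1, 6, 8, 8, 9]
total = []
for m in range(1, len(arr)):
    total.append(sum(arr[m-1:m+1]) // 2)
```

Number of 2-element averages
`total` takes the values: [] → [2] → [2, 3] → [2, 3, 7] → [2, 3, 7, 8] → [2, 3, 7, 8, 8]
So `len(total)` = 5

Answer: 5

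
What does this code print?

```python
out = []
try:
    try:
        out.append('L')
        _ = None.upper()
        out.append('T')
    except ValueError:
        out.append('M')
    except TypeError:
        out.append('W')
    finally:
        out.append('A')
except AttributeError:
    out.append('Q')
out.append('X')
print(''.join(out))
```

Execution trace: 'L' (try body) → 'A' (finally) → 'Q' (outer except AttributeError) → 'X' (after the try/except). Output: LAQX

Answer: LAQX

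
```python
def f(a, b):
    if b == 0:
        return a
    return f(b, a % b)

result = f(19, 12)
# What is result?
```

f(19, 12) -> f(12, 7) -> f(7, 5) -> f(5, 2) -> f(2, 1) -> f(1, 0) -> 1

Answer: 1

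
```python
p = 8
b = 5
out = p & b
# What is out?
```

Trace:
`p = 8` → p = 8
`b = 5` → b = 5
`out = p & b` → out = 0
So out = 0

Answer: 0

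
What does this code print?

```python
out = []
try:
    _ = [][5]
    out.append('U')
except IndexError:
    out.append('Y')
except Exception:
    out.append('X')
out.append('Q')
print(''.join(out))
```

Execution trace: 'Y' (except IndexError) → 'Q' (after the try/except). Output: YQ

Answer: YQ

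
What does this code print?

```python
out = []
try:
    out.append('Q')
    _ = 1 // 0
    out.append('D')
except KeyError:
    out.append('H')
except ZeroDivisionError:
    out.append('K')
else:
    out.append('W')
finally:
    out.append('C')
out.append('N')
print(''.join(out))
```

Execution trace: 'Q' (try body) → 'K' (except ZeroDivisionError) → 'C' (finally) → 'N' (after the try/except). Output: QKCN

Answer: QKCN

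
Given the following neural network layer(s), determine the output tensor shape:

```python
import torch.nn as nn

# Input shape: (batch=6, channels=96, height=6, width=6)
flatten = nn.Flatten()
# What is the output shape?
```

Input: (6, 96, 6, 6) -> Output: (6, 3456)

Answer: (6, 3456)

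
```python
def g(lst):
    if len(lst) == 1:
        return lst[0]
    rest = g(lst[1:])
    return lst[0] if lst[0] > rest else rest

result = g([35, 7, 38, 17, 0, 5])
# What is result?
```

Recursive max over [35, 7, 38, 17, 0, 5] = 38

Answer: 38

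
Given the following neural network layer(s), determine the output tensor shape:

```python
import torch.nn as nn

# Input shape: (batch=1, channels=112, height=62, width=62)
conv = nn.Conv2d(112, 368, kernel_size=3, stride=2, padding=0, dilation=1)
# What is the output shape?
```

Input: (1, 112, 62, 62) -> Output: (1, 368, 30, 30)

Answer: (1, 368, 30, 30)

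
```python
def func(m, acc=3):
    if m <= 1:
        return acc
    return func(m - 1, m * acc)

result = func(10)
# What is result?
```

Accumulator trace (n, acc): (10, 3) -> (9, 30) -> (8, 270) -> (7, 2160) -> (6, 15120) -> (5, 90720) -> (4, 453600) -> (3, 1814400) -> (2, 5443200) -> (1, 10886400) -> return 10886400

Answer: 10886400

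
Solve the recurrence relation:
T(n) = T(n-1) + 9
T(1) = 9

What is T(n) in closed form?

Unrolling: T(n) = T(1) + 9·(n-1) = 9 + 9(n-1) = 9n.

Answer: T(n) = 9n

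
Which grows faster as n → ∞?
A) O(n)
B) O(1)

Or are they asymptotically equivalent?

O(n) vs O(1): Higher order terms dominate.

Answer: A) O(n) grows faster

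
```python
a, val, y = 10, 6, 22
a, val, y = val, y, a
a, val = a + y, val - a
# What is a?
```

Trace:
`a, val, y = 10, 6, 22` → a = 10; val = 6; y = 22
`a, val, y = val, y, a` → a = 6; val = 22; y = 10
`a, val = a + y, val - a` → a = 16; val = 16
So a = 16

Answer: 16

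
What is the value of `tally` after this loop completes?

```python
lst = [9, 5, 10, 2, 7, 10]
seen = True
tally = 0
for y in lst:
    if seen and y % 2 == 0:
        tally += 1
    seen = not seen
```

Count even values at even positions
`tally` takes the values: 0 → 1

Answer: 1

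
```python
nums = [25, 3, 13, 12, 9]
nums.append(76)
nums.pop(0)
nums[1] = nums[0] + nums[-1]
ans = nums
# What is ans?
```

Trace:
`nums = [25, 3, 13, 12, 9]` → nums = [25, 3, 13, 12, 9]
`nums.append(76)` → nums = [25, 3, 13, 12, 9, 76]
`nums.pop(0)` → nums = [3, 13, 12, 9, 76]
`nums[1] = nums[0] + nums[-1]` → nums = [3, 79, 12, 9, 76]
`ans = nums` → ans = [3, 79, 12, 9, 76]
So ans = [3, 79, 12, 9, 76]

Answer: [3, 79, 12, 9, 76]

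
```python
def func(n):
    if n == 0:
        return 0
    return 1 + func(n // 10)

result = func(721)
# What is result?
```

Count of digits of 721: 3

Answer: 3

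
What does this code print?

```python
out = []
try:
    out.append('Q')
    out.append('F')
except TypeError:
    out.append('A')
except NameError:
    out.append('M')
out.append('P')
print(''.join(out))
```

Execution trace: 'Q' (try body) → 'F' (try body, no exception) → 'P' (after the try/except). Output: QFP

Answer: QFP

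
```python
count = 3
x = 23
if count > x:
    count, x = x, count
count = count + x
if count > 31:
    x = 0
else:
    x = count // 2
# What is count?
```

Trace:
`count = 3` → count = 3
`x = 23` → x = 23
`if count > x: ...` → count > x is False → no variable changes
`count = count + x` → count = 26
`if count > 31: ...` → count > 31 is False, take else branch → x = 13
So count = 26

Answer: 26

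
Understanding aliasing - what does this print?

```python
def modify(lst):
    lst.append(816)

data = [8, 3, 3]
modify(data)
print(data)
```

Key concept: function modifies passed list.
Step by step:
`data = [8, 3, 3]` → data = [8, 3, 3]
`modify(data)` → data = [8, 3, 3, 816]
`print(data)` → prints [8, 3, 3, 816]

Answer: [8, 3, 3, 816]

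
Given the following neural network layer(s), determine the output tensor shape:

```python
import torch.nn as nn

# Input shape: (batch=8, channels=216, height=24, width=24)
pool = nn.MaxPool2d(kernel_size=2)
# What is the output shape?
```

Input: (8, 216, 24, 24) -> Output: (8, 216, 12, 12)

Answer: (8, 216, 12, 12)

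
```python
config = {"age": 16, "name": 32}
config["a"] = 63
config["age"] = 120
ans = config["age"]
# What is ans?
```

Trace:
`config = {"age": 16, "name": 32}` → config = {'age': 16, 'name': 32}
`config["a"] = 63` → config = {'age': 16, 'name': 32, 'a': 63}
`config["age"] = 120` → config = {'age': 120, 'name': 32, 'a': 63}
`ans = config["age"]` → ans = 120
So ans = 120

Answer: 120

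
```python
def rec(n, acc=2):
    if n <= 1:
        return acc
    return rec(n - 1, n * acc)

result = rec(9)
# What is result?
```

Accumulator trace (n, acc): (9, 2) -> (8, 18) -> (7, 144) -> (6, 1008) -> (5, 6048) -> (4, 30240) -> (3, 120960) -> (2, 362880) -> (1, 725760) -> return 725760

Answer: 725760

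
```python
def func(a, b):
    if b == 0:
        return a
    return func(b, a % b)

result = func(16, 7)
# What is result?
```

func(16, 7) -> func(7, 2) -> func(2, 1) -> func(1, 0) -> 1

Answer: 1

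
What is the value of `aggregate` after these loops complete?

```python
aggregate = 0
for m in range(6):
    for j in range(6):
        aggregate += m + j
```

Sum of all m+j for m,j in 6x6
`aggregate` takes the values: 0 → 1 → 3 → 6 → 10 → 15 → 16 → 18 → 21 → 25 → 30 → 36 → 38 → 41 → 45 → 50 → 56 → 63 → 66 → 70 → 75 → 81 → 88 → 96 → 100 → 105 → 111 → 118 → 126 → 135 → 140 → 146 → 153 → 161 → 170 → 180

Answer: 180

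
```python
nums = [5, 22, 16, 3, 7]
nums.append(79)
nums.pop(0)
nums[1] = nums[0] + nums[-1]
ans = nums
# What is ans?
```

Trace:
`nums = [5, 22, 16, 3, 7]` → nums = [5, 22, 16, 3, 7]
`nums.append(79)` → nums = [5, 22, 16, 3, 7, 79]
`nums.pop(0)` → nums = [22, 16, 3, 7, 79]
`nums[1] = nums[0] + nums[-1]` → nums = [22, 101, 3, 7, 79]
`ans = nums` → ans = [22, 101, 3, 7, 79]
So ans = [22, 101, 3, 7, 79]

Answer: [22, 101, 3, 7, 79]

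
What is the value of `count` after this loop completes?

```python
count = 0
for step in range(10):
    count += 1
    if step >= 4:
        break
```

Loop breaks when step reaches 4, count is 5
`count` takes the values: 0 → 1 → 2 → 3 → 4 → 5

Answer: 5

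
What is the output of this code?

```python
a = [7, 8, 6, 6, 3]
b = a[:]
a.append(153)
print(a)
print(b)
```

Key concept: slice [:] creates copy.
Step by step:
`a = [7, 8, 6, 6, 3]` → a = [7, 8, 6, 6, 3]
`b = a[:]` → b = [7, 8, 6, 6, 3]
`a.append(153)` → a = [7, 8, 6, 6, 3, 153]
`print(a)` → prints [7, 8, 6, 6, 3, 153]
`print(b)` → prints [7, 8, 6, 6, 3]

Answer:
[7, 8, 6, 6, 3, 153]
[7, 8, 6, 6, 3]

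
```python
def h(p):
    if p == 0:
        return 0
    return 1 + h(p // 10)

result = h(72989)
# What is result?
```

Count of digits of 72989: 5

Answer: 5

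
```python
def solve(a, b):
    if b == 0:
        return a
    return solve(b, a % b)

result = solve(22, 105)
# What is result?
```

solve(22, 105) -> solve(105, 22) -> solve(22, 17) -> solve(17, 5) -> solve(5, 2) -> solve(2, 1) -> solve(1, 0) -> 1

Answer: 1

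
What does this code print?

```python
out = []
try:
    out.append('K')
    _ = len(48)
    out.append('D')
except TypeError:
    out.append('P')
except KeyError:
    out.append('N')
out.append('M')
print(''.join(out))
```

Execution trace: 'K' (try body) → 'P' (except TypeError) → 'M' (after the try/except). Output: KPM

Answer: KPM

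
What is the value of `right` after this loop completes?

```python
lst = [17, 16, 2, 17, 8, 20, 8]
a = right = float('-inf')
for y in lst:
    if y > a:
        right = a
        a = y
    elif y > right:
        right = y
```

Second largest (with repeats) in [17, 16, 2, 17, 8, 20, 8]
`right` takes the values: -inf → 16 → 17

Answer: 17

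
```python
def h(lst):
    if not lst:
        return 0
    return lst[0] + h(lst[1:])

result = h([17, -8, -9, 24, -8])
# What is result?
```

17 + (-8) + (-9) + 24 + (-8) + 0 = 16

Answer: 16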